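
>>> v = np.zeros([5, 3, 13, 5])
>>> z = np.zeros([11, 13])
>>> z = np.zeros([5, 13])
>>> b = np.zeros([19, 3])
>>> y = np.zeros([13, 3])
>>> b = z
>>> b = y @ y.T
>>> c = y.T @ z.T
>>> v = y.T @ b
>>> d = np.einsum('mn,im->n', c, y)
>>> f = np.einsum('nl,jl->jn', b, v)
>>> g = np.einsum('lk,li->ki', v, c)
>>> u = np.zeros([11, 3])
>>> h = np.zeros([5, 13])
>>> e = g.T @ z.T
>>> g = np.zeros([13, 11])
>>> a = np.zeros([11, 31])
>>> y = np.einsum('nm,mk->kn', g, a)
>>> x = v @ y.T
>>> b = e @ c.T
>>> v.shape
(3, 13)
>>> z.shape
(5, 13)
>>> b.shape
(5, 3)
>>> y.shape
(31, 13)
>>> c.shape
(3, 5)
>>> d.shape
(5,)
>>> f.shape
(3, 13)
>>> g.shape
(13, 11)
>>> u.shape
(11, 3)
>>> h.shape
(5, 13)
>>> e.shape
(5, 5)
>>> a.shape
(11, 31)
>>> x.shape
(3, 31)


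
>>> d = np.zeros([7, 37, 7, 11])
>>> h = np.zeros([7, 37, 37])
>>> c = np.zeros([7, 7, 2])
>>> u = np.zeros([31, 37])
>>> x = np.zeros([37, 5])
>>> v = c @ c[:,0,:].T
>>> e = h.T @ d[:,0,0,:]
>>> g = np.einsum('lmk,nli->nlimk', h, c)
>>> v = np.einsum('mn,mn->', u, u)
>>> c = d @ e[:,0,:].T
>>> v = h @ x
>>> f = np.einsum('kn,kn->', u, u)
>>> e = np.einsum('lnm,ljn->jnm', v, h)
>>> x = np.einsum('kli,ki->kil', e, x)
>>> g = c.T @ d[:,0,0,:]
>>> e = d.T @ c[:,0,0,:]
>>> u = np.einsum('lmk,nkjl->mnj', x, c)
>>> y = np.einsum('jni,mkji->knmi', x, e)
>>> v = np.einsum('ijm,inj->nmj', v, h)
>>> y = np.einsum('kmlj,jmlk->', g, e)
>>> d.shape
(7, 37, 7, 11)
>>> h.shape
(7, 37, 37)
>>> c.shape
(7, 37, 7, 37)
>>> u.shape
(5, 7, 7)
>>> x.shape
(37, 5, 37)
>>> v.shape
(37, 5, 37)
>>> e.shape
(11, 7, 37, 37)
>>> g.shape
(37, 7, 37, 11)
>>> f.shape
()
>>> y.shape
()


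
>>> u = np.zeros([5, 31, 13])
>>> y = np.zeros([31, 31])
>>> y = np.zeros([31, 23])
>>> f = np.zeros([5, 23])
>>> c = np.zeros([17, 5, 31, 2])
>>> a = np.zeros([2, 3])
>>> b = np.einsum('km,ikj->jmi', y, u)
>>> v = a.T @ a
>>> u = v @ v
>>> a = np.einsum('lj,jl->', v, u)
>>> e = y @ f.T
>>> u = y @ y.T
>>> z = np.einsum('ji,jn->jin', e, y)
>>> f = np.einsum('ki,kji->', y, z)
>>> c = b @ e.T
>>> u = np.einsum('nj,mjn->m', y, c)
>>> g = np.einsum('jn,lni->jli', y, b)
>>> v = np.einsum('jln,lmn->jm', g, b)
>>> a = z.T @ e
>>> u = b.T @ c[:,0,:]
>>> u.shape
(5, 23, 31)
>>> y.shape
(31, 23)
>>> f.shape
()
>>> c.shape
(13, 23, 31)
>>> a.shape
(23, 5, 5)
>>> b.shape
(13, 23, 5)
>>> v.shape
(31, 23)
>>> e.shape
(31, 5)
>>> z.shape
(31, 5, 23)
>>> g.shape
(31, 13, 5)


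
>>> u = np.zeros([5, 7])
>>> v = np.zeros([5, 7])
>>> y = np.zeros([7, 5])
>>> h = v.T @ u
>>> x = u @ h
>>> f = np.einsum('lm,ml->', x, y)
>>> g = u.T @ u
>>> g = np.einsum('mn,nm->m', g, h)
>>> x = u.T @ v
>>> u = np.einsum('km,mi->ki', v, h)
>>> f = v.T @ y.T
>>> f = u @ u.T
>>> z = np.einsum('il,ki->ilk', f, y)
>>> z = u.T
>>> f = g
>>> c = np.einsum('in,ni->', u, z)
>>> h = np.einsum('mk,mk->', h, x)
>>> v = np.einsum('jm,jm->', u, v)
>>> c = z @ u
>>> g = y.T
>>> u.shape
(5, 7)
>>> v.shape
()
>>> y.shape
(7, 5)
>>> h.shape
()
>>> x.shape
(7, 7)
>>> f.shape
(7,)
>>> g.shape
(5, 7)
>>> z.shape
(7, 5)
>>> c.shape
(7, 7)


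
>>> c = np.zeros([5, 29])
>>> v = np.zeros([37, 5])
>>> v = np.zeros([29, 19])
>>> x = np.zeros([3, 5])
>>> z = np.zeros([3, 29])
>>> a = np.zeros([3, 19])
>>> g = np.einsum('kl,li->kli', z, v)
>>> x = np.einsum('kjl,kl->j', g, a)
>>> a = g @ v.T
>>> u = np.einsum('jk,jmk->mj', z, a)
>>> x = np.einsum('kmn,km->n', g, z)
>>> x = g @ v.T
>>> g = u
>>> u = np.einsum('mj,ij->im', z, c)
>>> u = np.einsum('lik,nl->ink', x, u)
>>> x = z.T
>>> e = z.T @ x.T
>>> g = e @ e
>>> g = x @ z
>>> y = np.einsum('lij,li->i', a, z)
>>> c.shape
(5, 29)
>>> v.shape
(29, 19)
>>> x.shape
(29, 3)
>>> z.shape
(3, 29)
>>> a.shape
(3, 29, 29)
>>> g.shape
(29, 29)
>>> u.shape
(29, 5, 29)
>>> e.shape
(29, 29)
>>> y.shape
(29,)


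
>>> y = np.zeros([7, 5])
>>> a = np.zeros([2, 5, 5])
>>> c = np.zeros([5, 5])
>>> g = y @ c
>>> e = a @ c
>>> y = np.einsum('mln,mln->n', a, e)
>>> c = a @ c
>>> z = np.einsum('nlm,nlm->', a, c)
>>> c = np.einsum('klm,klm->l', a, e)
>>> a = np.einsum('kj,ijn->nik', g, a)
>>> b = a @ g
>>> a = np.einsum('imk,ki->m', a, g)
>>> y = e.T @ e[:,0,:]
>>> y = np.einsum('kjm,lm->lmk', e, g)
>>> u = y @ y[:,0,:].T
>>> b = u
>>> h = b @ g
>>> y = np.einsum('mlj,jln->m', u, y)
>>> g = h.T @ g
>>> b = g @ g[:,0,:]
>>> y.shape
(7,)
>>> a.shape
(2,)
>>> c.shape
(5,)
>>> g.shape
(5, 5, 5)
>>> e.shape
(2, 5, 5)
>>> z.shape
()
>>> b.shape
(5, 5, 5)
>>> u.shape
(7, 5, 7)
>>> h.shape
(7, 5, 5)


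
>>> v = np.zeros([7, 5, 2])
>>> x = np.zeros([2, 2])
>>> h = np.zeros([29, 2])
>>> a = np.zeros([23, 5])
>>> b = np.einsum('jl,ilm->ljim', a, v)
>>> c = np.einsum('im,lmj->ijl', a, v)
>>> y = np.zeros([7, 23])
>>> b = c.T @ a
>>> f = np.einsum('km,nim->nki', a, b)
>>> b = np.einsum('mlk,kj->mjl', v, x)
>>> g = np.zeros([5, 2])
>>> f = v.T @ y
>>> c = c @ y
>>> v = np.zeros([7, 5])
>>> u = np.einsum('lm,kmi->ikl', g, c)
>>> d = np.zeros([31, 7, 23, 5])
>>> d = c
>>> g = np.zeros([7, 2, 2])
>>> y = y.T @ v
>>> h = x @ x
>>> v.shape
(7, 5)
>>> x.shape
(2, 2)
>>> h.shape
(2, 2)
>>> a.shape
(23, 5)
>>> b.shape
(7, 2, 5)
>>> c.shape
(23, 2, 23)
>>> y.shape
(23, 5)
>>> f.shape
(2, 5, 23)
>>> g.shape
(7, 2, 2)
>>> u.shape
(23, 23, 5)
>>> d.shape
(23, 2, 23)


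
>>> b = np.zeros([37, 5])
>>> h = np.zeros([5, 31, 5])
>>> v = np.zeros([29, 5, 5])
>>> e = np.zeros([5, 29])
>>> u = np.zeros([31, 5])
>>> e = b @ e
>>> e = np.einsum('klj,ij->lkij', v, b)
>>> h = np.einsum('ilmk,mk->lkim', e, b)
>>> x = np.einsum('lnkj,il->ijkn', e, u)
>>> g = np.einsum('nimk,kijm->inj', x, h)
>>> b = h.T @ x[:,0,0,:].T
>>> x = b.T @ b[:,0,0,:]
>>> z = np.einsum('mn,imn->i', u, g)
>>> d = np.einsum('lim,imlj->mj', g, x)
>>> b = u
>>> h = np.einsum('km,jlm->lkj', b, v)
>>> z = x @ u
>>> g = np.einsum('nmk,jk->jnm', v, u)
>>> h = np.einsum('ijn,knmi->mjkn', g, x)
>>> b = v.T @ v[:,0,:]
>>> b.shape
(5, 5, 5)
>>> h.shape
(5, 29, 31, 5)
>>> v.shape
(29, 5, 5)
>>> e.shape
(5, 29, 37, 5)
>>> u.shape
(31, 5)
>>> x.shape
(31, 5, 5, 31)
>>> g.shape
(31, 29, 5)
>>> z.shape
(31, 5, 5, 5)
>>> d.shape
(5, 31)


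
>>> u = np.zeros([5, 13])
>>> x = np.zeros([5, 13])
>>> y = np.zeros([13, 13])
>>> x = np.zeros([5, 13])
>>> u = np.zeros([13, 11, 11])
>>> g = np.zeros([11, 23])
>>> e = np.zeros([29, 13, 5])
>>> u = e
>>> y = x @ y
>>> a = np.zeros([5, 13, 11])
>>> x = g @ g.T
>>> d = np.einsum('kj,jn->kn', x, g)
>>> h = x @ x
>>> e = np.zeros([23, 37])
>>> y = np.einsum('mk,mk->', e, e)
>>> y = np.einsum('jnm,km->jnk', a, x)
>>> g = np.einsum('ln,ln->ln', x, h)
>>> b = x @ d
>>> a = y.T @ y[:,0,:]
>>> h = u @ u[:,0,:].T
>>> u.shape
(29, 13, 5)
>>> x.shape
(11, 11)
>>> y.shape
(5, 13, 11)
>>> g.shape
(11, 11)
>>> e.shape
(23, 37)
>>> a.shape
(11, 13, 11)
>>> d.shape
(11, 23)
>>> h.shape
(29, 13, 29)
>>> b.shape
(11, 23)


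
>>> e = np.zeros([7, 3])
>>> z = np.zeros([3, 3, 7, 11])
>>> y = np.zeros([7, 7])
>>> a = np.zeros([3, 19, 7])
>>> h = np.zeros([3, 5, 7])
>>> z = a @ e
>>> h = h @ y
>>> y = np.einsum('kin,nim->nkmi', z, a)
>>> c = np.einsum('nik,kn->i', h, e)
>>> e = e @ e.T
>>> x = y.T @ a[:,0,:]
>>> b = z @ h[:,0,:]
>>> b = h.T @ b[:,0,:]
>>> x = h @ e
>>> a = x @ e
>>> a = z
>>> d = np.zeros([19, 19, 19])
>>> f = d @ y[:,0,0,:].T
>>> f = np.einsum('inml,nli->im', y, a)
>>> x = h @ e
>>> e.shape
(7, 7)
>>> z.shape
(3, 19, 3)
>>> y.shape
(3, 3, 7, 19)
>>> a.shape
(3, 19, 3)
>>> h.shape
(3, 5, 7)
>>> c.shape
(5,)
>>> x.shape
(3, 5, 7)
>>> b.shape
(7, 5, 7)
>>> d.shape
(19, 19, 19)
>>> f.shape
(3, 7)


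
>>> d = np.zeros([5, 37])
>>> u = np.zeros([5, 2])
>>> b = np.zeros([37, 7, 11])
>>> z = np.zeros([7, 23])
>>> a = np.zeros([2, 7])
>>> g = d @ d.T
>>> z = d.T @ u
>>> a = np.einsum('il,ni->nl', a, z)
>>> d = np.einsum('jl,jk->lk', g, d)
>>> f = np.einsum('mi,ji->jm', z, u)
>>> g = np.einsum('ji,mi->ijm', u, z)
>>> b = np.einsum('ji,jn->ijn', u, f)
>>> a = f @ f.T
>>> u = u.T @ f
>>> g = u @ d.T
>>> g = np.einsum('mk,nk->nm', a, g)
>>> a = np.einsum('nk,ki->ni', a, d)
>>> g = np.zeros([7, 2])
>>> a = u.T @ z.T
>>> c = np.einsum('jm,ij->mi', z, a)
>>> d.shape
(5, 37)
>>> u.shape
(2, 37)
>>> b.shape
(2, 5, 37)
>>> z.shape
(37, 2)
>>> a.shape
(37, 37)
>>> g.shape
(7, 2)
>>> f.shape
(5, 37)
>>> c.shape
(2, 37)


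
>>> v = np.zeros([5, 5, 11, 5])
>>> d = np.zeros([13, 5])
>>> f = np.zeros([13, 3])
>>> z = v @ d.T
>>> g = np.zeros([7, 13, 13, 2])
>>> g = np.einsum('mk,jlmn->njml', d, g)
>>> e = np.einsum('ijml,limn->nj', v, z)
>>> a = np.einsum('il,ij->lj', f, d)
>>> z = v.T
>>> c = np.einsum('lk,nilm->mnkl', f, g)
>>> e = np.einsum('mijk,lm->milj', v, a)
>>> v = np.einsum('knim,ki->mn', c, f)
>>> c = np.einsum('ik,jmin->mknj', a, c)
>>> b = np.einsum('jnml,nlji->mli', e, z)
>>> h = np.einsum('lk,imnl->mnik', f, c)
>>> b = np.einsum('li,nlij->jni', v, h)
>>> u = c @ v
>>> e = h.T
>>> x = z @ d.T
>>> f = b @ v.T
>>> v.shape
(13, 2)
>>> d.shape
(13, 5)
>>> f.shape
(3, 5, 13)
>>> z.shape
(5, 11, 5, 5)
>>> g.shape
(2, 7, 13, 13)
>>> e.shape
(3, 2, 13, 5)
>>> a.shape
(3, 5)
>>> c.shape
(2, 5, 13, 13)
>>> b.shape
(3, 5, 2)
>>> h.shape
(5, 13, 2, 3)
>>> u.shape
(2, 5, 13, 2)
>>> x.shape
(5, 11, 5, 13)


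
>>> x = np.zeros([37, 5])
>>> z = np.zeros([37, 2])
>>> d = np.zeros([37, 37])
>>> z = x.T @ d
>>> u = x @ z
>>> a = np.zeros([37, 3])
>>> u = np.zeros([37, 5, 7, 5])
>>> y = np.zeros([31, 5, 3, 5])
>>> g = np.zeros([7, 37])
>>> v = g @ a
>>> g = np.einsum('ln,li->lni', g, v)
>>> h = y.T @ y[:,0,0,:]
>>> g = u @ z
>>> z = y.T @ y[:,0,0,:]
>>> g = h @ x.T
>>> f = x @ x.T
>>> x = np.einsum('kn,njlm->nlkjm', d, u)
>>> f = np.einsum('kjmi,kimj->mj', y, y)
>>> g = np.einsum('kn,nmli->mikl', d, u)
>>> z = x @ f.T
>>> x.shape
(37, 7, 37, 5, 5)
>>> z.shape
(37, 7, 37, 5, 3)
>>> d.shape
(37, 37)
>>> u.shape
(37, 5, 7, 5)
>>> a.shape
(37, 3)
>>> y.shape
(31, 5, 3, 5)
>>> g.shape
(5, 5, 37, 7)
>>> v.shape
(7, 3)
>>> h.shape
(5, 3, 5, 5)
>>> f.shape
(3, 5)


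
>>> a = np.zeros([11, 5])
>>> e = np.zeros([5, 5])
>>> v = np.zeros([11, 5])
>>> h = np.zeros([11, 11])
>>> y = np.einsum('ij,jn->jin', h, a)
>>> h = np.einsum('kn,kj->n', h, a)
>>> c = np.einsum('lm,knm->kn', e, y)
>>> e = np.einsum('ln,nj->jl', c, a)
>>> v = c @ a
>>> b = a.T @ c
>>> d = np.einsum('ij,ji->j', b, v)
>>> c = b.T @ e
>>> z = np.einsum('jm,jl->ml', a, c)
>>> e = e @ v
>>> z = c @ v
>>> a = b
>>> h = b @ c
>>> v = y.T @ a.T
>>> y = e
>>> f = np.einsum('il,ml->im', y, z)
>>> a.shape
(5, 11)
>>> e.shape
(5, 5)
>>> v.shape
(5, 11, 5)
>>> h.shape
(5, 11)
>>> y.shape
(5, 5)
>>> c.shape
(11, 11)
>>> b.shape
(5, 11)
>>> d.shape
(11,)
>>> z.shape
(11, 5)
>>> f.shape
(5, 11)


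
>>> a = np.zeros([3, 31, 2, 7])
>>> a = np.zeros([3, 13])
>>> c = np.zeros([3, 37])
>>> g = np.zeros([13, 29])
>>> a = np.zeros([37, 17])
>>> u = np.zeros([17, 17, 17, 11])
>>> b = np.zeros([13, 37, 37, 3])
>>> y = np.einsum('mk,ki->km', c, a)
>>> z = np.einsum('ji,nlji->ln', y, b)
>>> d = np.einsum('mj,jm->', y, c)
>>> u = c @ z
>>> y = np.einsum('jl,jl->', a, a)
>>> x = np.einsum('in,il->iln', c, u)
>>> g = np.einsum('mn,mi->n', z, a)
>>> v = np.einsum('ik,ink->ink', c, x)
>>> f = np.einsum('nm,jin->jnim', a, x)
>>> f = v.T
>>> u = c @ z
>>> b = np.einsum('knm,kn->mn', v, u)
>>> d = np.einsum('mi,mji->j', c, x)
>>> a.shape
(37, 17)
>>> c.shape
(3, 37)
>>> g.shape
(13,)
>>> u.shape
(3, 13)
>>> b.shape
(37, 13)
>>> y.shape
()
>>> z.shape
(37, 13)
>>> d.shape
(13,)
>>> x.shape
(3, 13, 37)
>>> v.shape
(3, 13, 37)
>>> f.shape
(37, 13, 3)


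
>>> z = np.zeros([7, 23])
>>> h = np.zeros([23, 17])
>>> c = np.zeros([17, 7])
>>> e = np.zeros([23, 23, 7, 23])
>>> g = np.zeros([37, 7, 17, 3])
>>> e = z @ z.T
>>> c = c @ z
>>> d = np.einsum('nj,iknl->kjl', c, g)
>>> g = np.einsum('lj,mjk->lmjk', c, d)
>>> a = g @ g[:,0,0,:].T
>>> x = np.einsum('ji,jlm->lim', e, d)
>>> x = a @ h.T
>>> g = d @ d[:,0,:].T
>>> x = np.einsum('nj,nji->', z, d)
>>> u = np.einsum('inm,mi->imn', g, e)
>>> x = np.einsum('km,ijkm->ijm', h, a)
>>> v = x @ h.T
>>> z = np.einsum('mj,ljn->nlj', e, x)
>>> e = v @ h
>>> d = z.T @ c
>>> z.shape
(17, 17, 7)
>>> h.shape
(23, 17)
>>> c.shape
(17, 23)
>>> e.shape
(17, 7, 17)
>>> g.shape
(7, 23, 7)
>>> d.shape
(7, 17, 23)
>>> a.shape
(17, 7, 23, 17)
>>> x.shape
(17, 7, 17)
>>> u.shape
(7, 7, 23)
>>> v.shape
(17, 7, 23)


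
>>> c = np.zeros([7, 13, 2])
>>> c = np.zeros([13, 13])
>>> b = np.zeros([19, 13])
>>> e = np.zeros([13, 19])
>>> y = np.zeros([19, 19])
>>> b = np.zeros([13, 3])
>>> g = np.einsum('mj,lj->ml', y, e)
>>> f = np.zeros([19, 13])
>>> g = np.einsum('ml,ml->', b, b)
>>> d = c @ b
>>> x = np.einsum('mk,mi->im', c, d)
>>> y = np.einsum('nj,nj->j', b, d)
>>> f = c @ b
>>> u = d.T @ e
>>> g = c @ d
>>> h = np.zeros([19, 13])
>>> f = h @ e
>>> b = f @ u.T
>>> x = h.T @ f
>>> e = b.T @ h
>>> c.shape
(13, 13)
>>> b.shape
(19, 3)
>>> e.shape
(3, 13)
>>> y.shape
(3,)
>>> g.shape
(13, 3)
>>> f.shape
(19, 19)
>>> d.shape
(13, 3)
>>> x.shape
(13, 19)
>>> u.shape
(3, 19)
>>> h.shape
(19, 13)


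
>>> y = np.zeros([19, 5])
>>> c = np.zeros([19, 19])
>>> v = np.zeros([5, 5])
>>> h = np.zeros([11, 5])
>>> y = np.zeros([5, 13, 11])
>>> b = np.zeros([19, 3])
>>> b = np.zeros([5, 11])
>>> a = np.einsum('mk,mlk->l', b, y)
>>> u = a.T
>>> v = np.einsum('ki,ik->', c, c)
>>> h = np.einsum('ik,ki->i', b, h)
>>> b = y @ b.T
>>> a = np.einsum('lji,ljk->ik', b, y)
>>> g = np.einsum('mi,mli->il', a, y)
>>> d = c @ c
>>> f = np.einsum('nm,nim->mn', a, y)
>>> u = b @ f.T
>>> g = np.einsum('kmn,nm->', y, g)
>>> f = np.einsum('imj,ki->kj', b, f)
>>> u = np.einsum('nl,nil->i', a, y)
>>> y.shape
(5, 13, 11)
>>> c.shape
(19, 19)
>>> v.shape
()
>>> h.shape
(5,)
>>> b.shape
(5, 13, 5)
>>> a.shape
(5, 11)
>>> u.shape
(13,)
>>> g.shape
()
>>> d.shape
(19, 19)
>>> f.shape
(11, 5)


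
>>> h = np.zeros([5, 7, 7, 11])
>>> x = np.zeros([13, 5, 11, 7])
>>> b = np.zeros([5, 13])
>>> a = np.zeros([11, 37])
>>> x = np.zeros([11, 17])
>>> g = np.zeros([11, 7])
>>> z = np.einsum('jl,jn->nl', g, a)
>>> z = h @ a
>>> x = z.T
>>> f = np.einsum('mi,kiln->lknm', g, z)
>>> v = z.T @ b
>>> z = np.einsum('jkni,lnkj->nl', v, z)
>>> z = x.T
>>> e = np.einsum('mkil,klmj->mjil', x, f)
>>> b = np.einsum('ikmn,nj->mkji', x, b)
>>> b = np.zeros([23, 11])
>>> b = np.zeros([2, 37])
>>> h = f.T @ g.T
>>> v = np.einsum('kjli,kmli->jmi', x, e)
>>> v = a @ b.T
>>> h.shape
(11, 37, 5, 11)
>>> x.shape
(37, 7, 7, 5)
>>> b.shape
(2, 37)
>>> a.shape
(11, 37)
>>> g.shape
(11, 7)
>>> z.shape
(5, 7, 7, 37)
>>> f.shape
(7, 5, 37, 11)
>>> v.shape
(11, 2)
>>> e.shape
(37, 11, 7, 5)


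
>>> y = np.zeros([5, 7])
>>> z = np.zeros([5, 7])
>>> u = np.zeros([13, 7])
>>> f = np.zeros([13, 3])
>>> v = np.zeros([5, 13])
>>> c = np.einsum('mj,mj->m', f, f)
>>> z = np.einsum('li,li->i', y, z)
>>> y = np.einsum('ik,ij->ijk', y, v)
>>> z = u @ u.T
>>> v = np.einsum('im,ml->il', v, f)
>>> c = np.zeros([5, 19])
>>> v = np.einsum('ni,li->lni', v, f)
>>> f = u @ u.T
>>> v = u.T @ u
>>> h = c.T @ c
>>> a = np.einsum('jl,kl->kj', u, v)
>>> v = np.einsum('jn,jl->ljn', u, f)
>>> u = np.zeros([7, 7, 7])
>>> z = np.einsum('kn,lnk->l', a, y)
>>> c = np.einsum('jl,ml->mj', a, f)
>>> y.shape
(5, 13, 7)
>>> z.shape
(5,)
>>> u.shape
(7, 7, 7)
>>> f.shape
(13, 13)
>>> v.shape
(13, 13, 7)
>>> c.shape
(13, 7)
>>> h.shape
(19, 19)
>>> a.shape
(7, 13)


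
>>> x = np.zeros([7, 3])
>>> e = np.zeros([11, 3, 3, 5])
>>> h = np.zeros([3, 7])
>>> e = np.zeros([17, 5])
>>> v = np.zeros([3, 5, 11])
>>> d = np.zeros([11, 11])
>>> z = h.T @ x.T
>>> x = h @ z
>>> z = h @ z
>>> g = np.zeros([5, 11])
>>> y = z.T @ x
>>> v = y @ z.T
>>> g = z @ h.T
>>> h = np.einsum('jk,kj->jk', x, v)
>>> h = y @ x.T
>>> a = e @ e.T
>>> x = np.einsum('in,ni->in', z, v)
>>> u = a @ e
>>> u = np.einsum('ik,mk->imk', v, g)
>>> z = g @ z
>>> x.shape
(3, 7)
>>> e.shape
(17, 5)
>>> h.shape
(7, 3)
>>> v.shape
(7, 3)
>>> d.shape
(11, 11)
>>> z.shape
(3, 7)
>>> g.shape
(3, 3)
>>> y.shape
(7, 7)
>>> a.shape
(17, 17)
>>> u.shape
(7, 3, 3)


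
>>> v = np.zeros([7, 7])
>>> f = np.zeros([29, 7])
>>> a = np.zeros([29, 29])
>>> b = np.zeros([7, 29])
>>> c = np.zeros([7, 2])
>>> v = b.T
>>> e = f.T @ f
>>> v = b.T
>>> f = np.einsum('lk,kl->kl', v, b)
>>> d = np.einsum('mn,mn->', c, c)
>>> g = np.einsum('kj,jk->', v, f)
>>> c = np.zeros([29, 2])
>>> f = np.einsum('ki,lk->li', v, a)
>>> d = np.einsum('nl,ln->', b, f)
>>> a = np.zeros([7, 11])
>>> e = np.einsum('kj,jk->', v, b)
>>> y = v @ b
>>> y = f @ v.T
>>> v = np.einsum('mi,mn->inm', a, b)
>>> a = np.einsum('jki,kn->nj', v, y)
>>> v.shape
(11, 29, 7)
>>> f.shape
(29, 7)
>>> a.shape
(29, 11)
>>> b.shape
(7, 29)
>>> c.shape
(29, 2)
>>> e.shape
()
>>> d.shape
()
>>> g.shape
()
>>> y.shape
(29, 29)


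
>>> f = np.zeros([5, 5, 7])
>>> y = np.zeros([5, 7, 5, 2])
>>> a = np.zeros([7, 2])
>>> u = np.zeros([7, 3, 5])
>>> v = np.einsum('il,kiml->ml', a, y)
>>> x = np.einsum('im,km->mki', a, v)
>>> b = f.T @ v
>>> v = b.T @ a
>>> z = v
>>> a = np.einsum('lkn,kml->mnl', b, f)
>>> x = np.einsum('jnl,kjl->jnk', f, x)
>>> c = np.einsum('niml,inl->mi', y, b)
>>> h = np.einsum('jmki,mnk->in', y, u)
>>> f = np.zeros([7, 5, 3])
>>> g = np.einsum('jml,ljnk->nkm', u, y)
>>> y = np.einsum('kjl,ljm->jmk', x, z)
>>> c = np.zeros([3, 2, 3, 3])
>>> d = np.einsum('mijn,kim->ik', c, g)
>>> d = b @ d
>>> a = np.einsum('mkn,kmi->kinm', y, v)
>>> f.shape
(7, 5, 3)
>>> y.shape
(5, 2, 5)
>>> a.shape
(2, 2, 5, 5)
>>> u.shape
(7, 3, 5)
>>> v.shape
(2, 5, 2)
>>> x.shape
(5, 5, 2)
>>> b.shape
(7, 5, 2)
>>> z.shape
(2, 5, 2)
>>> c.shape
(3, 2, 3, 3)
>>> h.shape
(2, 3)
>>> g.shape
(5, 2, 3)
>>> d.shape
(7, 5, 5)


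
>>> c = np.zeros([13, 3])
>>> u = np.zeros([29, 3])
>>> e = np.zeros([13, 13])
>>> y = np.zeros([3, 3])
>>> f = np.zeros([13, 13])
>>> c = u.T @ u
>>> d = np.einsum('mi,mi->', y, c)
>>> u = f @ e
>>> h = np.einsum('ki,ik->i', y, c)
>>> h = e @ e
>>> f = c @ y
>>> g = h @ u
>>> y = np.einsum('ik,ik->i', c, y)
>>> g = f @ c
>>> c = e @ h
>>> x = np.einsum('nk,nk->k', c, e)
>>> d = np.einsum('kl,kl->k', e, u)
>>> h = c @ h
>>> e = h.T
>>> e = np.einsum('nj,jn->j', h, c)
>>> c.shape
(13, 13)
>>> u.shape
(13, 13)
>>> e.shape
(13,)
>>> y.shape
(3,)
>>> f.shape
(3, 3)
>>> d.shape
(13,)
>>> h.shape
(13, 13)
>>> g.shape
(3, 3)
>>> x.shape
(13,)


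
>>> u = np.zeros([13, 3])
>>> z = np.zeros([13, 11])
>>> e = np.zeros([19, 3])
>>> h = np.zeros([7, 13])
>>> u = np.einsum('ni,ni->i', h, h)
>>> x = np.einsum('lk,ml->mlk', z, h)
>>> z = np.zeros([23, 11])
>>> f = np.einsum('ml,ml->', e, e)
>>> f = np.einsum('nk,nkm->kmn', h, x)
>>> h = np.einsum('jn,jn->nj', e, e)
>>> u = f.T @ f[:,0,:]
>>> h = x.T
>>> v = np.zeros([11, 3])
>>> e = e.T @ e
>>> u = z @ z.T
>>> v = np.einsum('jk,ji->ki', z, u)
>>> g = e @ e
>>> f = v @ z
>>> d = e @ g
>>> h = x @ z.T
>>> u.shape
(23, 23)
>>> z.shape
(23, 11)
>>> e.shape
(3, 3)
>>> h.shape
(7, 13, 23)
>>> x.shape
(7, 13, 11)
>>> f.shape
(11, 11)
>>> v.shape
(11, 23)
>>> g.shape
(3, 3)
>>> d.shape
(3, 3)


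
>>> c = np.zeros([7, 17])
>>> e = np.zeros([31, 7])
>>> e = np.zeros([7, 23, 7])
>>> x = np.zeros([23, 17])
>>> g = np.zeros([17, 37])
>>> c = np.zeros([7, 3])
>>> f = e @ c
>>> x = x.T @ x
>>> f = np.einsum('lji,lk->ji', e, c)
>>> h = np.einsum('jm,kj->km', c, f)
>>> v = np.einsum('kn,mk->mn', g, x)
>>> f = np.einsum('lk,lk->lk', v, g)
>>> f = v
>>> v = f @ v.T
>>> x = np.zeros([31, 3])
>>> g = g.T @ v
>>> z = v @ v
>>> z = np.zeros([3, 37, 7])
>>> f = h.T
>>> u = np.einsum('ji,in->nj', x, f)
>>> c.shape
(7, 3)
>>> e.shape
(7, 23, 7)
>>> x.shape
(31, 3)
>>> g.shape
(37, 17)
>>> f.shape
(3, 23)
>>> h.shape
(23, 3)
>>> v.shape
(17, 17)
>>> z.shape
(3, 37, 7)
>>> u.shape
(23, 31)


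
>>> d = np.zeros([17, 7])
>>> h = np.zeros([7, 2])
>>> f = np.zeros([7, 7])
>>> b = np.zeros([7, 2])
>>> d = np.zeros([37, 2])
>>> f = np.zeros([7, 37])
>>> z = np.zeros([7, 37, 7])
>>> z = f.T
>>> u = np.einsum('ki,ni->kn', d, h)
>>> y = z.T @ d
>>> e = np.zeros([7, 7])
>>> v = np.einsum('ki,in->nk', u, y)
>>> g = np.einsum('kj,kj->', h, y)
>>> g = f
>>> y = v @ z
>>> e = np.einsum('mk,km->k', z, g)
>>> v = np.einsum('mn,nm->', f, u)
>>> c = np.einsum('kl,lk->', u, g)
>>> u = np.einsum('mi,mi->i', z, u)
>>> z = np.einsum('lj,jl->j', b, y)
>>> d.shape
(37, 2)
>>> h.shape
(7, 2)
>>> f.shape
(7, 37)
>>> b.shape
(7, 2)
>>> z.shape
(2,)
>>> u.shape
(7,)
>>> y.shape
(2, 7)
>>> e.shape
(7,)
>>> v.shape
()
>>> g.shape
(7, 37)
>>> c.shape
()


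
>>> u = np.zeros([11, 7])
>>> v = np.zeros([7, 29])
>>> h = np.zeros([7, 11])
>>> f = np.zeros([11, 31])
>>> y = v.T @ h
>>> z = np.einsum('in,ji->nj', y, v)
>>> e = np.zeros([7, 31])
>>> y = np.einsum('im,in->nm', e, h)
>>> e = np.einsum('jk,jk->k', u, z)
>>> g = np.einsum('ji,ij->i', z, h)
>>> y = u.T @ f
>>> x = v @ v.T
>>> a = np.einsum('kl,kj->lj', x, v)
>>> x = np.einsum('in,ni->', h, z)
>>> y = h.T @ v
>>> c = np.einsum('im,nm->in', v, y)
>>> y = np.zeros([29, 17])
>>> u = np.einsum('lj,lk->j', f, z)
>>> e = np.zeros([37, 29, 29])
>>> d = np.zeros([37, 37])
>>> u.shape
(31,)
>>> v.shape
(7, 29)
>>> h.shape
(7, 11)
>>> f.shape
(11, 31)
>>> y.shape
(29, 17)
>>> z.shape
(11, 7)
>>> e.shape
(37, 29, 29)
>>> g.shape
(7,)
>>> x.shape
()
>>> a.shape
(7, 29)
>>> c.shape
(7, 11)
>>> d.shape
(37, 37)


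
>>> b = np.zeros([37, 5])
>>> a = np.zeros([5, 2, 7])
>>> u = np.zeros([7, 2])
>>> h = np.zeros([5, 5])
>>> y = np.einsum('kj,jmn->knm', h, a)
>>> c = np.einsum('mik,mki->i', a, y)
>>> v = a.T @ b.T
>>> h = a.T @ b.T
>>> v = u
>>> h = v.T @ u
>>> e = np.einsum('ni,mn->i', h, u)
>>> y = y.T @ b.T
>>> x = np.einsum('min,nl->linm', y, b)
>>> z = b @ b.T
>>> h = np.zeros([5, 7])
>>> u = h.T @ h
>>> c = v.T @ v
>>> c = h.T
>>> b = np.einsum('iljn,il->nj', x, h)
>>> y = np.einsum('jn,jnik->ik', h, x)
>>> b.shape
(2, 37)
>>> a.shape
(5, 2, 7)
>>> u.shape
(7, 7)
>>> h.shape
(5, 7)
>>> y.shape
(37, 2)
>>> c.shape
(7, 5)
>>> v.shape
(7, 2)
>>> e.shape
(2,)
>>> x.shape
(5, 7, 37, 2)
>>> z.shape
(37, 37)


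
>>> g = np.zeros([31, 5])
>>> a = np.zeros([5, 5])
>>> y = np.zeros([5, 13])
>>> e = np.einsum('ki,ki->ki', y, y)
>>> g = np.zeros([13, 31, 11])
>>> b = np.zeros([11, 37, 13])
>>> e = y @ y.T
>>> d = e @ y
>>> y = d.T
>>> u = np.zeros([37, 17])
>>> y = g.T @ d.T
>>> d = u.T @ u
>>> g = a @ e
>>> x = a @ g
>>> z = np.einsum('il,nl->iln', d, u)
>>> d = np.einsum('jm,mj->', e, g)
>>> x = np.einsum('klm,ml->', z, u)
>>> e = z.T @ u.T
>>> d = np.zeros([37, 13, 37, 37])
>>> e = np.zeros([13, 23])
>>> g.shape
(5, 5)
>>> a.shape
(5, 5)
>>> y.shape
(11, 31, 5)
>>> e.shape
(13, 23)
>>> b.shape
(11, 37, 13)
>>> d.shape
(37, 13, 37, 37)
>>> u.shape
(37, 17)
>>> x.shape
()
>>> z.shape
(17, 17, 37)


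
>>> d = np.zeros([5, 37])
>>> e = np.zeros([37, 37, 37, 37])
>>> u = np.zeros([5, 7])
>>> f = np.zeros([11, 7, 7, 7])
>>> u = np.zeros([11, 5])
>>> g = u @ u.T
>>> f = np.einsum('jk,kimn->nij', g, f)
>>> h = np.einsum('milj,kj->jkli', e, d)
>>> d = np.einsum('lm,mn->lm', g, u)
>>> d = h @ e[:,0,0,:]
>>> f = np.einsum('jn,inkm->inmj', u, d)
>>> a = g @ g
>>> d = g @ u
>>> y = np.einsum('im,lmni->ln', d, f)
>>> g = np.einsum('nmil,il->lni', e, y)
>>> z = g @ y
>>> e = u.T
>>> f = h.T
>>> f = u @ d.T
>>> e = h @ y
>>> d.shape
(11, 5)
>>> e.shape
(37, 5, 37, 37)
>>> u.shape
(11, 5)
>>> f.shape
(11, 11)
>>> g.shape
(37, 37, 37)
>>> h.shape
(37, 5, 37, 37)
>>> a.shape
(11, 11)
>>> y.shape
(37, 37)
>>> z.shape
(37, 37, 37)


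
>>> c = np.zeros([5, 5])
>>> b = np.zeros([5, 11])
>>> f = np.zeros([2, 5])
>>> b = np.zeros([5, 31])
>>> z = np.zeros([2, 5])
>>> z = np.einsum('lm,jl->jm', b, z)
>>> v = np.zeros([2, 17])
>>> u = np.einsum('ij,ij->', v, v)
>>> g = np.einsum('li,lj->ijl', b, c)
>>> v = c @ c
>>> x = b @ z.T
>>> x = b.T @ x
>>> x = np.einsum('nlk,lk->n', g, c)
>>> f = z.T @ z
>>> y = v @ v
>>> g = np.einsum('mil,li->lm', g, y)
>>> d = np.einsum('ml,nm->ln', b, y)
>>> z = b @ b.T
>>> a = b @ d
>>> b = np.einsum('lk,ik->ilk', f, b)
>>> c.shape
(5, 5)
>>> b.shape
(5, 31, 31)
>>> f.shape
(31, 31)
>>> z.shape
(5, 5)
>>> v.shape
(5, 5)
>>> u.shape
()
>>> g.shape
(5, 31)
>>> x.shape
(31,)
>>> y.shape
(5, 5)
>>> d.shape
(31, 5)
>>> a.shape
(5, 5)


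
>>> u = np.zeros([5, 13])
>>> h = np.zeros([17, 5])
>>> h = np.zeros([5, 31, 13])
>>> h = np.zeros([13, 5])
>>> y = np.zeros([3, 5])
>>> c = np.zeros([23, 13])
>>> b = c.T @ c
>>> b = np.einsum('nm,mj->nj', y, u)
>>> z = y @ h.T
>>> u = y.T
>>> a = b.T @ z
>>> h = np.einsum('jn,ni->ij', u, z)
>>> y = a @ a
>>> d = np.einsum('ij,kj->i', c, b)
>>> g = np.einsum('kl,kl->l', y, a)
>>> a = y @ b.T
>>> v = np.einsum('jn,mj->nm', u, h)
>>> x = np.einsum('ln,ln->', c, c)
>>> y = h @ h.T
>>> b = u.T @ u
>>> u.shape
(5, 3)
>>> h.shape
(13, 5)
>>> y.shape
(13, 13)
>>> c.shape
(23, 13)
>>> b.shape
(3, 3)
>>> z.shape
(3, 13)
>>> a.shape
(13, 3)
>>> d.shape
(23,)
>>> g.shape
(13,)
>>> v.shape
(3, 13)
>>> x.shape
()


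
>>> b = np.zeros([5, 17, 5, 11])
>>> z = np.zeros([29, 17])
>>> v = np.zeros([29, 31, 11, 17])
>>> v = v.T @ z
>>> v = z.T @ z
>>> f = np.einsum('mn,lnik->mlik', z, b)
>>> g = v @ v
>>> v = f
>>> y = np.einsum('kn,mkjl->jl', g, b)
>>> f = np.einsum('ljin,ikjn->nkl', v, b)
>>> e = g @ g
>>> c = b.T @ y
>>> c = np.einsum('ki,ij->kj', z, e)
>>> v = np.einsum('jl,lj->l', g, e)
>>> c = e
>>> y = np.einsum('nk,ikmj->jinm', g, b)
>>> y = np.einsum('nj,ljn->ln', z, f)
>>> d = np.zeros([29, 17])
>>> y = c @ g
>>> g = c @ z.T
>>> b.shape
(5, 17, 5, 11)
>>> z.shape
(29, 17)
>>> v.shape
(17,)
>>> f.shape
(11, 17, 29)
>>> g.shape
(17, 29)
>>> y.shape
(17, 17)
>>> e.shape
(17, 17)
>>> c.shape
(17, 17)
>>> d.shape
(29, 17)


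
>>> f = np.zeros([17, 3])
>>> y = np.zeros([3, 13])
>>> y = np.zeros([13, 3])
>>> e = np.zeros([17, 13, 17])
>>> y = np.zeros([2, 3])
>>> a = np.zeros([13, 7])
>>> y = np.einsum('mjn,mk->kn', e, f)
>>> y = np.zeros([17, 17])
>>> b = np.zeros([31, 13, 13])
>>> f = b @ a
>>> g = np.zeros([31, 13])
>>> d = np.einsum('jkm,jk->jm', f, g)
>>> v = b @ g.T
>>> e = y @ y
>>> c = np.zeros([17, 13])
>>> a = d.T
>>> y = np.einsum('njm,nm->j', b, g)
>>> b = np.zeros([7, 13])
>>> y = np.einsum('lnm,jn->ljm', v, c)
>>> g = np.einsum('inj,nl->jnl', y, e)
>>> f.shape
(31, 13, 7)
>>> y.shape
(31, 17, 31)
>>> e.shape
(17, 17)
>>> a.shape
(7, 31)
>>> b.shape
(7, 13)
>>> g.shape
(31, 17, 17)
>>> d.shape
(31, 7)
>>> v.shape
(31, 13, 31)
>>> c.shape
(17, 13)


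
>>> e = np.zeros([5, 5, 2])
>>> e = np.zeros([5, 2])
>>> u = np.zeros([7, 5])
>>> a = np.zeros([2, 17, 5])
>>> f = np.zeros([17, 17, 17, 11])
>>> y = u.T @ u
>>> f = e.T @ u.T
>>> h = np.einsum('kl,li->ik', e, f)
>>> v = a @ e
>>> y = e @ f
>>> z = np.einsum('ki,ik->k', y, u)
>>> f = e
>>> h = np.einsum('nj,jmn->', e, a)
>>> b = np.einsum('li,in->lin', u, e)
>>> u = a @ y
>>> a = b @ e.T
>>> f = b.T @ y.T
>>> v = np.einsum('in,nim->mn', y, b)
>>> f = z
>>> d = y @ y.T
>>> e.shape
(5, 2)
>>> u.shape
(2, 17, 7)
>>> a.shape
(7, 5, 5)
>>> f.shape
(5,)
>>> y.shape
(5, 7)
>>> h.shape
()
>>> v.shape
(2, 7)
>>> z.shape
(5,)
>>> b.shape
(7, 5, 2)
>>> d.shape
(5, 5)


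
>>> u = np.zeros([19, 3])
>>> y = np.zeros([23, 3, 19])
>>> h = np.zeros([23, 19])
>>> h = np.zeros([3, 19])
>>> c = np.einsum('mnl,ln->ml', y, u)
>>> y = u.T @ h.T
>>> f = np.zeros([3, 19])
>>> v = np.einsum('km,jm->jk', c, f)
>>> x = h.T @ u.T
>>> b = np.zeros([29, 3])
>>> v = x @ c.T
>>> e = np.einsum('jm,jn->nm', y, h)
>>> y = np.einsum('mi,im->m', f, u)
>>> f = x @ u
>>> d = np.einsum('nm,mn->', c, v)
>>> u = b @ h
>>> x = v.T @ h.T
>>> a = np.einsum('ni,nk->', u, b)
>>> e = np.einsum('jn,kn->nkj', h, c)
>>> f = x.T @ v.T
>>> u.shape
(29, 19)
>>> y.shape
(3,)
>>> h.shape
(3, 19)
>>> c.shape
(23, 19)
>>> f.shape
(3, 19)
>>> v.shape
(19, 23)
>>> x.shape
(23, 3)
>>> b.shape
(29, 3)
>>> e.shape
(19, 23, 3)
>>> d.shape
()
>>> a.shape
()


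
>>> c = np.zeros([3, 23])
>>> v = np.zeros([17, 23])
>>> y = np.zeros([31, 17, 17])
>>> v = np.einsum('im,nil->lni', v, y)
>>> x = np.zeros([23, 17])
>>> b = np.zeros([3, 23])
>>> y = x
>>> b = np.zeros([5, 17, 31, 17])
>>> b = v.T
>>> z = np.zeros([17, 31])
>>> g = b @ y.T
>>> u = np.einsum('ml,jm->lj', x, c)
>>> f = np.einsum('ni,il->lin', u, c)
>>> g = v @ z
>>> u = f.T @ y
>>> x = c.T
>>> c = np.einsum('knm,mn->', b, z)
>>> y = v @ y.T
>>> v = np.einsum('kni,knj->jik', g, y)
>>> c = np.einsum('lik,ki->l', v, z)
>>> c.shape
(23,)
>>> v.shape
(23, 31, 17)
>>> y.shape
(17, 31, 23)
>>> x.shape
(23, 3)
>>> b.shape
(17, 31, 17)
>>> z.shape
(17, 31)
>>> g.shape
(17, 31, 31)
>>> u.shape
(17, 3, 17)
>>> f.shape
(23, 3, 17)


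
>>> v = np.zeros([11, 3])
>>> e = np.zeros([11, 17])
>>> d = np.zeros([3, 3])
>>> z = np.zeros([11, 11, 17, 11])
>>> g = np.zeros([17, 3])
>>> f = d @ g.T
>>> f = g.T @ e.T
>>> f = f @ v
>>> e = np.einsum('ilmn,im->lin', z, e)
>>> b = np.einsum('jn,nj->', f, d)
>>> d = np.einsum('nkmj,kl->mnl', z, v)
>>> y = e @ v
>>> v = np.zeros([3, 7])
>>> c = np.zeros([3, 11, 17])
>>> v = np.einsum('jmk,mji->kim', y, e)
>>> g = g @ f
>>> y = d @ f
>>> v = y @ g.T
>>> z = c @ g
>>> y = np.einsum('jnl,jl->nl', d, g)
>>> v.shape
(17, 11, 17)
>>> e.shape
(11, 11, 11)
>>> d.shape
(17, 11, 3)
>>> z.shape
(3, 11, 3)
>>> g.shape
(17, 3)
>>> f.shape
(3, 3)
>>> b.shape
()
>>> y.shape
(11, 3)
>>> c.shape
(3, 11, 17)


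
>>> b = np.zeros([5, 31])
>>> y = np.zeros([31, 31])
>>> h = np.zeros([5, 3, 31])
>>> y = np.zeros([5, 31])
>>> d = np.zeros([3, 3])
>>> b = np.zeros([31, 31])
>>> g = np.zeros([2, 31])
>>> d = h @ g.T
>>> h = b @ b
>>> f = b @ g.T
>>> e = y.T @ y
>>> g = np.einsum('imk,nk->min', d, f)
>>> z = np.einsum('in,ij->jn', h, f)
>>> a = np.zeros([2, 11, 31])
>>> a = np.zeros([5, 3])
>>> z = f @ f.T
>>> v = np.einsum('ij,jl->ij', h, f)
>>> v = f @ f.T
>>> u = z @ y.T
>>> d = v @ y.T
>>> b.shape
(31, 31)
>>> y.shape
(5, 31)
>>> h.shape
(31, 31)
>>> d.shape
(31, 5)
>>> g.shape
(3, 5, 31)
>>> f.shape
(31, 2)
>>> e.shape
(31, 31)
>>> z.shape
(31, 31)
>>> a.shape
(5, 3)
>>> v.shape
(31, 31)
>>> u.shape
(31, 5)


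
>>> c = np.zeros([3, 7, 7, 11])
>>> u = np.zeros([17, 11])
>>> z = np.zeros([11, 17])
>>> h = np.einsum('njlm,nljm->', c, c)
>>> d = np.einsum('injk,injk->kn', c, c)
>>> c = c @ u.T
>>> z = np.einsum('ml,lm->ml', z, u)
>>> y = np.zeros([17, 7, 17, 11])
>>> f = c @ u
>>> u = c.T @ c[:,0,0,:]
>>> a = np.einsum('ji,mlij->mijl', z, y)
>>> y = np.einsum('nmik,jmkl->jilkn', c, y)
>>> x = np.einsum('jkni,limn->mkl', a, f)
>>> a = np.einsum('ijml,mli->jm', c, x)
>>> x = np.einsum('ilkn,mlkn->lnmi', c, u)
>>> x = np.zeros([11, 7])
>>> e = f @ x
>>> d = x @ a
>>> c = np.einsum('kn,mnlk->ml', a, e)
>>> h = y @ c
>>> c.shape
(3, 7)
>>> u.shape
(17, 7, 7, 17)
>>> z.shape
(11, 17)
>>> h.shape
(17, 7, 11, 17, 7)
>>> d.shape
(11, 7)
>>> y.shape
(17, 7, 11, 17, 3)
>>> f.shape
(3, 7, 7, 11)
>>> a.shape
(7, 7)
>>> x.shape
(11, 7)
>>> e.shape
(3, 7, 7, 7)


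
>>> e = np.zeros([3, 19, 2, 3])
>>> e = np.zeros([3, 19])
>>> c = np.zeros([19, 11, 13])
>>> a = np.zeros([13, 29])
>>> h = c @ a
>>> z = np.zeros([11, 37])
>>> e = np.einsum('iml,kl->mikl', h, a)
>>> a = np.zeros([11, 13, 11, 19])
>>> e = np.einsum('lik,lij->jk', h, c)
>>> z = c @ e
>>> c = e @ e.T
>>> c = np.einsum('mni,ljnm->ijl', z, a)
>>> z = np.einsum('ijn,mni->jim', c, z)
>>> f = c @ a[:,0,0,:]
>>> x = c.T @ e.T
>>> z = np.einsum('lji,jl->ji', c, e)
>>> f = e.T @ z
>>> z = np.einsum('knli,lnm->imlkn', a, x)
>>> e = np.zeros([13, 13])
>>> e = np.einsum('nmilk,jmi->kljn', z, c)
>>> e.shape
(13, 11, 29, 19)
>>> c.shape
(29, 13, 11)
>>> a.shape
(11, 13, 11, 19)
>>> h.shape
(19, 11, 29)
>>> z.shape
(19, 13, 11, 11, 13)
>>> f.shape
(29, 11)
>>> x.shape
(11, 13, 13)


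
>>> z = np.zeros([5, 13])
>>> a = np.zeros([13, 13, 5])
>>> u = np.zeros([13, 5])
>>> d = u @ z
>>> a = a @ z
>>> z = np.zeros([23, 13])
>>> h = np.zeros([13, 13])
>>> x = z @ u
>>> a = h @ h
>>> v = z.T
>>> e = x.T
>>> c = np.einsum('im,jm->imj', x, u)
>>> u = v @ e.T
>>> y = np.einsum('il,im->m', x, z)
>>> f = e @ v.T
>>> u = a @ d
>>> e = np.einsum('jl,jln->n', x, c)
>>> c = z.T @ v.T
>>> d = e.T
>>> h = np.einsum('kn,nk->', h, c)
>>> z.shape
(23, 13)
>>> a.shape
(13, 13)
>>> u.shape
(13, 13)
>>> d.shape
(13,)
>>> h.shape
()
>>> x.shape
(23, 5)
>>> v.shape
(13, 23)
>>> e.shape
(13,)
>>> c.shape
(13, 13)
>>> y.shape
(13,)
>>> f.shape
(5, 13)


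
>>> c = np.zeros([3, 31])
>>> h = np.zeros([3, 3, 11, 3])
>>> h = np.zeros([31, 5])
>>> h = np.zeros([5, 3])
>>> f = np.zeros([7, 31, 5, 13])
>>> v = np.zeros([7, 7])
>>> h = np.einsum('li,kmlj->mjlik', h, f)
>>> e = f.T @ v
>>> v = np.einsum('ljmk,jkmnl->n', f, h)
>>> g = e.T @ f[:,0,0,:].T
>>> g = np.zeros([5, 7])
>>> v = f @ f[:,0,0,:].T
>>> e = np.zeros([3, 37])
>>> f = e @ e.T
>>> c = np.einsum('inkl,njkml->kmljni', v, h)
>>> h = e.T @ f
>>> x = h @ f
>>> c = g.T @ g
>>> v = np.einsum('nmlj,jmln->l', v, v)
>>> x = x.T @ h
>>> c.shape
(7, 7)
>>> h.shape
(37, 3)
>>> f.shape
(3, 3)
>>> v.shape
(5,)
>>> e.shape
(3, 37)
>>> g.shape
(5, 7)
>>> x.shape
(3, 3)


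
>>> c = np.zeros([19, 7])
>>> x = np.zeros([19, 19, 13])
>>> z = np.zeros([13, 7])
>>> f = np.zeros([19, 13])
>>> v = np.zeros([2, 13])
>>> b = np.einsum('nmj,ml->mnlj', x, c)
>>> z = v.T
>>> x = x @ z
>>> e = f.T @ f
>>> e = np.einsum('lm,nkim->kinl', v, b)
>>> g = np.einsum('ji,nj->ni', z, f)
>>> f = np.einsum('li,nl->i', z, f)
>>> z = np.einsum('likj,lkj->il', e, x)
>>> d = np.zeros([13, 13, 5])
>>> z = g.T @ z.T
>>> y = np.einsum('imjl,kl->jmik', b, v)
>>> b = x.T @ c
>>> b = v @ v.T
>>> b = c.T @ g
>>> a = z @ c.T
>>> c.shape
(19, 7)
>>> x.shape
(19, 19, 2)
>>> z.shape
(2, 7)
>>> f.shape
(2,)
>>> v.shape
(2, 13)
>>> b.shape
(7, 2)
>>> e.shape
(19, 7, 19, 2)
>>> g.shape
(19, 2)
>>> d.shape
(13, 13, 5)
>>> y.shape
(7, 19, 19, 2)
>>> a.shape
(2, 19)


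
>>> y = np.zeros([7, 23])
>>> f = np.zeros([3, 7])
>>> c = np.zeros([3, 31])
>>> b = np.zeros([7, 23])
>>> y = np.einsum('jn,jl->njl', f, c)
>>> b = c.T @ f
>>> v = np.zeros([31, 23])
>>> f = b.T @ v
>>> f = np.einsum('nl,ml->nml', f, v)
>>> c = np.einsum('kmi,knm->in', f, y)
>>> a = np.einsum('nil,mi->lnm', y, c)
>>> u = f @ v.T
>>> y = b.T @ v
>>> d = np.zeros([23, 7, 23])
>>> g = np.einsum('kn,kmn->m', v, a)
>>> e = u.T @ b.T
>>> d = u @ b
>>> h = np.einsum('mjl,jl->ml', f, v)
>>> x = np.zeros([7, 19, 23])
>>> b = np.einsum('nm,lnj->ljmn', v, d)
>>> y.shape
(7, 23)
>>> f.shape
(7, 31, 23)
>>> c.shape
(23, 3)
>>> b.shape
(7, 7, 23, 31)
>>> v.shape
(31, 23)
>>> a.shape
(31, 7, 23)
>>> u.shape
(7, 31, 31)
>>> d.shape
(7, 31, 7)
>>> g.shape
(7,)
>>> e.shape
(31, 31, 31)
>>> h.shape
(7, 23)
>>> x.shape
(7, 19, 23)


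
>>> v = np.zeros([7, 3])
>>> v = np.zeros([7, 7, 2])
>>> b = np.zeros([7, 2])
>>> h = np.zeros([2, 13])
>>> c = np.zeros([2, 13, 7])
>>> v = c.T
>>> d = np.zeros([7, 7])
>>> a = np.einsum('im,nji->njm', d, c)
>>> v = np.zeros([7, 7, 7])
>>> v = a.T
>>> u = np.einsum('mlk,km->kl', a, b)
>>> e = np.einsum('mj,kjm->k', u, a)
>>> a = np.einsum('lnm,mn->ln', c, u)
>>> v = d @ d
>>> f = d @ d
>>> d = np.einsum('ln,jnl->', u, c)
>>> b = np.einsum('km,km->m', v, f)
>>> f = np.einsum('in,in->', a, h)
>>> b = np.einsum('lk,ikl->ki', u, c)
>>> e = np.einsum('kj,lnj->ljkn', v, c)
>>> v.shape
(7, 7)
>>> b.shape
(13, 2)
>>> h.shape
(2, 13)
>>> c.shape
(2, 13, 7)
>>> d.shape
()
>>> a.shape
(2, 13)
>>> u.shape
(7, 13)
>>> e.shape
(2, 7, 7, 13)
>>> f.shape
()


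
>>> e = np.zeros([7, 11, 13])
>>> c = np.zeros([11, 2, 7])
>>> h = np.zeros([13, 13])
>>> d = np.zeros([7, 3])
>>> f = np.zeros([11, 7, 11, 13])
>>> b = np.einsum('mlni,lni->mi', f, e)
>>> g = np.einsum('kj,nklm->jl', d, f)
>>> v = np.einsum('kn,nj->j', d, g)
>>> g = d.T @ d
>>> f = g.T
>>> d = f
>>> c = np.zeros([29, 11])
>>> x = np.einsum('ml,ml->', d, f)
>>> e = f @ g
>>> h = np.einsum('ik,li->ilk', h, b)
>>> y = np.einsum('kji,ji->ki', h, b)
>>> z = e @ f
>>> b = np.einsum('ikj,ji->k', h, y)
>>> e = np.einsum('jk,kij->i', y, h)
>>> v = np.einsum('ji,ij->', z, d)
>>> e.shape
(11,)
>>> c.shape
(29, 11)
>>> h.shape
(13, 11, 13)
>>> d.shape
(3, 3)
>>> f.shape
(3, 3)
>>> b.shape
(11,)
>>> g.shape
(3, 3)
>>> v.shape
()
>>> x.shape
()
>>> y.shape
(13, 13)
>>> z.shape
(3, 3)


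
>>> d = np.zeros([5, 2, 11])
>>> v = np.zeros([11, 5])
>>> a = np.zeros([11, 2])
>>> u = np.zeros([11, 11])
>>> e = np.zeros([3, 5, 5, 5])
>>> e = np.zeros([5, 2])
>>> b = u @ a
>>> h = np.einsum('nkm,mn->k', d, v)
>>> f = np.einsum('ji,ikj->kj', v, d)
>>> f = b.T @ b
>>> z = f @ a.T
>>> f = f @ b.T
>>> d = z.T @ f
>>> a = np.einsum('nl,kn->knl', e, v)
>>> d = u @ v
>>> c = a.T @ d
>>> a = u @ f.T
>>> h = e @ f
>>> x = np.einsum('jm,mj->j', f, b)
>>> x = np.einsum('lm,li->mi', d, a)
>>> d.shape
(11, 5)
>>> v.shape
(11, 5)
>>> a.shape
(11, 2)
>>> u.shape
(11, 11)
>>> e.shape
(5, 2)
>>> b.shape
(11, 2)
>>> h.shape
(5, 11)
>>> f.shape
(2, 11)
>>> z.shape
(2, 11)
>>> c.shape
(2, 5, 5)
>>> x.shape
(5, 2)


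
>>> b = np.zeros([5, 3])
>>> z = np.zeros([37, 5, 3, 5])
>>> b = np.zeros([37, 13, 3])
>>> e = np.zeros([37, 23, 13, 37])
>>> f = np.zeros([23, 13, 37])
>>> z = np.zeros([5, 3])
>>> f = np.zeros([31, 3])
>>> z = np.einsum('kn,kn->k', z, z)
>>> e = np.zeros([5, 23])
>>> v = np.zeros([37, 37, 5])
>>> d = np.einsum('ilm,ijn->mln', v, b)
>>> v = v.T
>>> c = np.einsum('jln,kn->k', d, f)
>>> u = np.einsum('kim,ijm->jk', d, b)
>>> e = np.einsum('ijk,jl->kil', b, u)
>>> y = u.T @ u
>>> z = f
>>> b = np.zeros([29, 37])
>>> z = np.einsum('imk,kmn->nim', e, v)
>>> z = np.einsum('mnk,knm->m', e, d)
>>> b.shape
(29, 37)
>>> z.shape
(3,)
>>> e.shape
(3, 37, 5)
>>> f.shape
(31, 3)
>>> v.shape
(5, 37, 37)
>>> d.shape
(5, 37, 3)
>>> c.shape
(31,)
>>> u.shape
(13, 5)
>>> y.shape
(5, 5)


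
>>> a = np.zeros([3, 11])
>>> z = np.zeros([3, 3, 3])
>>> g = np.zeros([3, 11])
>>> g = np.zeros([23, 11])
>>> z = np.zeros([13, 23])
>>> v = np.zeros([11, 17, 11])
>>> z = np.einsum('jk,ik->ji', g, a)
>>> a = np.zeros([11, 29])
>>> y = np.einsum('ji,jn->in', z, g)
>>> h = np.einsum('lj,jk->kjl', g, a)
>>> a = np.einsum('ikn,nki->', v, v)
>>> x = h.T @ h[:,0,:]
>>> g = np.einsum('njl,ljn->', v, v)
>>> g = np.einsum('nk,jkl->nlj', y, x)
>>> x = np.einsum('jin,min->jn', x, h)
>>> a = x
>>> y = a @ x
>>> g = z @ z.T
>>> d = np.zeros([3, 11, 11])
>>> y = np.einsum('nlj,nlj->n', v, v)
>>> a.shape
(23, 23)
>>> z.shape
(23, 3)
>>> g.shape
(23, 23)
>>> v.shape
(11, 17, 11)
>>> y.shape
(11,)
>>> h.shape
(29, 11, 23)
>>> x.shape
(23, 23)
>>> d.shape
(3, 11, 11)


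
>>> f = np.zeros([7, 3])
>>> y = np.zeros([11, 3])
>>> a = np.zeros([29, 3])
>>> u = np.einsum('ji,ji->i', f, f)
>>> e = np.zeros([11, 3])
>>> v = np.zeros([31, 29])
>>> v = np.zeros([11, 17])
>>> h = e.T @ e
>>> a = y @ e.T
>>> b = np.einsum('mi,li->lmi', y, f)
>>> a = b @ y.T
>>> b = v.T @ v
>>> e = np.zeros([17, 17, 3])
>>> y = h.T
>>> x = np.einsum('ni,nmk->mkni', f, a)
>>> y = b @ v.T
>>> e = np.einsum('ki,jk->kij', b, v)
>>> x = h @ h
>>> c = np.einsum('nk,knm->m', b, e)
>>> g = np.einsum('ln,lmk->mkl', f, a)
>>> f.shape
(7, 3)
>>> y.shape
(17, 11)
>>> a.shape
(7, 11, 11)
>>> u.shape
(3,)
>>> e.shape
(17, 17, 11)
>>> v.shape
(11, 17)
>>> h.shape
(3, 3)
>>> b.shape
(17, 17)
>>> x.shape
(3, 3)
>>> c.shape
(11,)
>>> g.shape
(11, 11, 7)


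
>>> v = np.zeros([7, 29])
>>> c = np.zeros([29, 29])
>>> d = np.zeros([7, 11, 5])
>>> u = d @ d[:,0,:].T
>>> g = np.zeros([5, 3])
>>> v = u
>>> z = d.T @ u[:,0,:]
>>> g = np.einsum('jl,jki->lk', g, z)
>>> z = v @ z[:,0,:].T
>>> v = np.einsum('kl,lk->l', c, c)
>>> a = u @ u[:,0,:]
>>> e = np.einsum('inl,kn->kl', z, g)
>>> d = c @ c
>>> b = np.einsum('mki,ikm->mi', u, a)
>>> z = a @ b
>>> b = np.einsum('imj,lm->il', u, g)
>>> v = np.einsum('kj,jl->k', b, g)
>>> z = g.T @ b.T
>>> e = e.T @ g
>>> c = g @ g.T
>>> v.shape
(7,)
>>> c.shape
(3, 3)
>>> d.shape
(29, 29)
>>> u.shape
(7, 11, 7)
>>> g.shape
(3, 11)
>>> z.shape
(11, 7)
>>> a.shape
(7, 11, 7)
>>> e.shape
(5, 11)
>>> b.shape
(7, 3)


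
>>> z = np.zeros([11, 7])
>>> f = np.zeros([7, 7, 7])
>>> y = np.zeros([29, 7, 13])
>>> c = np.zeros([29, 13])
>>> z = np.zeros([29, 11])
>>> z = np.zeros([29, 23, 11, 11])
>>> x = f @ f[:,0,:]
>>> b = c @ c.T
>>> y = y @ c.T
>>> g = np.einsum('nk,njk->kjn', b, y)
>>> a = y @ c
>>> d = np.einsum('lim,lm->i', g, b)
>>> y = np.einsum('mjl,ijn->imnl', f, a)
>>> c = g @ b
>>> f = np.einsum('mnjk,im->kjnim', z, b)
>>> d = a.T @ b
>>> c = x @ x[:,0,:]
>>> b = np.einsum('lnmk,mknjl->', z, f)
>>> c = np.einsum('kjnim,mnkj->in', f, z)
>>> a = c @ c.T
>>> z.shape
(29, 23, 11, 11)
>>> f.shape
(11, 11, 23, 29, 29)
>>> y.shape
(29, 7, 13, 7)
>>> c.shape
(29, 23)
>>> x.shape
(7, 7, 7)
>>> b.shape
()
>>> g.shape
(29, 7, 29)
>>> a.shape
(29, 29)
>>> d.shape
(13, 7, 29)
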